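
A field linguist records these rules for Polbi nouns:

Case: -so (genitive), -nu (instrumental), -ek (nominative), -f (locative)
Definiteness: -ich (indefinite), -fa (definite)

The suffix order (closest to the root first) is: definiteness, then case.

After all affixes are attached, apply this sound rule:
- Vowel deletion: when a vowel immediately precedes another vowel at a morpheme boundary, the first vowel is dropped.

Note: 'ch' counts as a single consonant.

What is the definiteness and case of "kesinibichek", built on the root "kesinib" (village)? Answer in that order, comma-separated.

Segment: kesinib-ich-ek.
definiteness: -ich → indefinite.
case: -ek → nominative.

indefinite, nominative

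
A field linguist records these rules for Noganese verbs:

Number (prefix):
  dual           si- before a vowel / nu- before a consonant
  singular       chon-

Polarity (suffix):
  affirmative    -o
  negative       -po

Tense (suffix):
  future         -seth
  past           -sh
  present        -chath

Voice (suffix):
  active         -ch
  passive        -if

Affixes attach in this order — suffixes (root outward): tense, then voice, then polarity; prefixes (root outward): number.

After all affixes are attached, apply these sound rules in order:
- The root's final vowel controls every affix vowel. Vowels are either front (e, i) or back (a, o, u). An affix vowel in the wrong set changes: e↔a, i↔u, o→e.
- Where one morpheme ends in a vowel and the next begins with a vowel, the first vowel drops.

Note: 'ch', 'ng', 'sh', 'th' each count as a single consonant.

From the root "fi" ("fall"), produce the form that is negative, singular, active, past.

chenfishchpe

Attach tense past -sh → fish.
Attach voice active -ch → fishch.
Attach polarity negative -po → fishchpo.
Attach number singular chon- → chonfishchpo.
Apply vowel harmony: chonfishchpo → chenfishchpe.
Vowel deletion: no change.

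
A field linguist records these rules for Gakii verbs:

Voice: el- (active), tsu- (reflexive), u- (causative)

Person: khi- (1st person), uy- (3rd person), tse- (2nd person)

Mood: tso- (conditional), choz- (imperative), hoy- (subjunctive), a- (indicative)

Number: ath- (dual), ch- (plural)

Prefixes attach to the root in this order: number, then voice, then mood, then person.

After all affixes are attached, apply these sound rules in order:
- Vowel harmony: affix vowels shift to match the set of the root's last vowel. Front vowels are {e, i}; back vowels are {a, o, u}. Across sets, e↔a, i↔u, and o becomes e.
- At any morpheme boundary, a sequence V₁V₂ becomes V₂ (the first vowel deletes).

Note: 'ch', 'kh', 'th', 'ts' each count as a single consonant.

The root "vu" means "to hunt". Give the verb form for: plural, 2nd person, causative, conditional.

tsatsuchvu

Attach number plural ch- → chvu.
Attach voice causative u- → uchvu.
Attach mood conditional tso- → tsouchvu.
Attach person 2nd person tse- → tsetsouchvu.
Apply vowel harmony: tsetsouchvu → tsatsouchvu.
Apply vowel deletion: tsatsouchvu → tsatsuchvu.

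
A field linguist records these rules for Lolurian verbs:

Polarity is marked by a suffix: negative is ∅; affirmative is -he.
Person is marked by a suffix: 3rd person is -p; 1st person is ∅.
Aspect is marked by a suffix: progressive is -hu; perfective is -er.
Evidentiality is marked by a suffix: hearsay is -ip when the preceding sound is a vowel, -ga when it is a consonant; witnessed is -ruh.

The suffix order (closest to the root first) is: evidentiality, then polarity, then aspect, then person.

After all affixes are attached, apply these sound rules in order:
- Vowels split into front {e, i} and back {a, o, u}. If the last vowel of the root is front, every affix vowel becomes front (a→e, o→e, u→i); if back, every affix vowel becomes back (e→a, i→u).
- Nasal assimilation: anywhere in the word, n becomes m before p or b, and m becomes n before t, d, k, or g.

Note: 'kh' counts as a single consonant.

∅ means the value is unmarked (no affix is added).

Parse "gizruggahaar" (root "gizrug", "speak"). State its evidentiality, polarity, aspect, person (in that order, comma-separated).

hearsay, affirmative, perfective, 1st person

Segment: gizrug-ga-he-er.
evidentiality: -ip/ga → hearsay.
polarity: -he → affirmative.
aspect: -er → perfective.
person: ∅ → 1st person.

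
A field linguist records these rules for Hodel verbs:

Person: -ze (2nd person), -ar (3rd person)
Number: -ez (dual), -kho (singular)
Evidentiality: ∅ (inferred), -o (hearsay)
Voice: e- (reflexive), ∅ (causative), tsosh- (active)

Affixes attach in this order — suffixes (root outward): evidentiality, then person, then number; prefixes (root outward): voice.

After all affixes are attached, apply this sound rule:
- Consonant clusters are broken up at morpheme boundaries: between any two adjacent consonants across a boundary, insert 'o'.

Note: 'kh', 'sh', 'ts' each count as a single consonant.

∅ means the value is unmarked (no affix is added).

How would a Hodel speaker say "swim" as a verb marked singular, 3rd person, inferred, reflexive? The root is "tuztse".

etuztsearokho

evidentiality = inferred: zero marking, form stays tuztse.
Attach person 3rd person -ar → tuztsear.
Attach voice reflexive e- → etuztsear.
Attach number singular -kho → etuztsearkho.
Apply epenthesis: etuztsearkho → etuztsearokho.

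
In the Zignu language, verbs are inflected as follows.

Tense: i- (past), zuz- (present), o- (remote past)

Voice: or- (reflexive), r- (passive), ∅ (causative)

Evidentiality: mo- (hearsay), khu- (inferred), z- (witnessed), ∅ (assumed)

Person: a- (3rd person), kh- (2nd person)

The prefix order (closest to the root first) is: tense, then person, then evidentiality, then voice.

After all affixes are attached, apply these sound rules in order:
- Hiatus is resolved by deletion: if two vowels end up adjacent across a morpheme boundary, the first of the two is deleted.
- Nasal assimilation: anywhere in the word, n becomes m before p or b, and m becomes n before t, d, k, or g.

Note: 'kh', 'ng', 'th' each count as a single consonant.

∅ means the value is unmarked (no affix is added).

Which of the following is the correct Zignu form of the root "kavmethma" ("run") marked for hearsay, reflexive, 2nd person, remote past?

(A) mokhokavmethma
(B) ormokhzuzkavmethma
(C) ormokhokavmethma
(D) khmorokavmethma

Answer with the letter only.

Attach tense remote past o- → okavmethma.
Attach person 2nd person kh- → khokavmethma.
Attach evidentiality hearsay mo- → mokhokavmethma.
Attach voice reflexive or- → ormokhokavmethma.
Vowel deletion: no change.
Nasal assimilation: no change.
So the correct form is ormokhokavmethma, option (C).
(B) ormokhzuzkavmethma is wrong: it uses present instead of remote past for tense.
(D) khmorokavmethma is wrong: it has the affixes in the wrong order.
(A) mokhokavmethma is wrong: it uses causative instead of reflexive for voice.

C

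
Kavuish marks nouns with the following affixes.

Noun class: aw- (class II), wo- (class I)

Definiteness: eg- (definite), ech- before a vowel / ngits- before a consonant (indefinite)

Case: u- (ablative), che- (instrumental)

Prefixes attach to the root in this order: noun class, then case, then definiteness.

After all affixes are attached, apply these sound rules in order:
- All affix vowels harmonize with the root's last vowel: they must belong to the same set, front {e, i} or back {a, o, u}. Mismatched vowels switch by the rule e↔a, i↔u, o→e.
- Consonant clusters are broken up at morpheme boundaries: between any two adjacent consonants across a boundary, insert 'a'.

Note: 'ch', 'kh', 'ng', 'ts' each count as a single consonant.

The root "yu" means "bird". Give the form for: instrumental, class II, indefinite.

ngutsachaawayu

Attach noun class class II aw- → awyu.
Attach case instrumental che- → cheawyu.
Attach definiteness indefinite ngits- (before consonant 'ch') → ngitscheawyu.
Apply vowel harmony: ngitscheawyu → ngutschaawyu.
Apply epenthesis: ngutschaawyu → ngutsachaawayu.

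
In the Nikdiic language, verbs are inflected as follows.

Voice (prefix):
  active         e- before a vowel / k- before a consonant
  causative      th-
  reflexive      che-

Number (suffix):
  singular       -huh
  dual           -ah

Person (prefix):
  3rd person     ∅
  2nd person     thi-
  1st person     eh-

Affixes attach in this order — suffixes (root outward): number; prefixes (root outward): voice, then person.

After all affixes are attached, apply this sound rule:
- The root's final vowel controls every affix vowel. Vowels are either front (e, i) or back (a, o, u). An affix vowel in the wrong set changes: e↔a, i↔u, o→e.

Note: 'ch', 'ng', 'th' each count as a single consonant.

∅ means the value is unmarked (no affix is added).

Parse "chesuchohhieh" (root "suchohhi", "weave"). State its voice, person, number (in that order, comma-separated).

Segment: che-suchohhi-ah.
voice: che- → reflexive.
person: ∅ → 3rd person.
number: -ah → dual.

reflexive, 3rd person, dual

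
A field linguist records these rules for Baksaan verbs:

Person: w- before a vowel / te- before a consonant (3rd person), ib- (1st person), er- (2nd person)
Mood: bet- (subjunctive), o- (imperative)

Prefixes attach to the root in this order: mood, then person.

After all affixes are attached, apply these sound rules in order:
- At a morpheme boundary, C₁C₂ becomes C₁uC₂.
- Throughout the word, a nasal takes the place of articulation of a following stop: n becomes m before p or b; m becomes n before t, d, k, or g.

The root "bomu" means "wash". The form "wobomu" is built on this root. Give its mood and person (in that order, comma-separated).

Segment: w-o-bomu.
mood: o- → imperative.
person: w/te- → 3rd person.

imperative, 3rd person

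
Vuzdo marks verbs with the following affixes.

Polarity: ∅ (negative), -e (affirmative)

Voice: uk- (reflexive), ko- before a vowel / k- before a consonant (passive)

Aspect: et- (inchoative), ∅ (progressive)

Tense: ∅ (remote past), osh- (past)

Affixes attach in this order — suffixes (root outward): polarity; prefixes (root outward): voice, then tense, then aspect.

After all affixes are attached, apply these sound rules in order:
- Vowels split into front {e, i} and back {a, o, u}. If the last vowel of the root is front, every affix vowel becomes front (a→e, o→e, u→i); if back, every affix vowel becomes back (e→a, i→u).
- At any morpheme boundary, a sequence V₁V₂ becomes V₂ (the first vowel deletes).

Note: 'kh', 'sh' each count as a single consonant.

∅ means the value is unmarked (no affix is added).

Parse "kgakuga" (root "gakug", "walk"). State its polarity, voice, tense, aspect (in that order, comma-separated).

Segment: k-gakug-e.
polarity: -e → affirmative.
voice: ko/k- → passive.
tense: ∅ → remote past.
aspect: ∅ → progressive.

affirmative, passive, remote past, progressive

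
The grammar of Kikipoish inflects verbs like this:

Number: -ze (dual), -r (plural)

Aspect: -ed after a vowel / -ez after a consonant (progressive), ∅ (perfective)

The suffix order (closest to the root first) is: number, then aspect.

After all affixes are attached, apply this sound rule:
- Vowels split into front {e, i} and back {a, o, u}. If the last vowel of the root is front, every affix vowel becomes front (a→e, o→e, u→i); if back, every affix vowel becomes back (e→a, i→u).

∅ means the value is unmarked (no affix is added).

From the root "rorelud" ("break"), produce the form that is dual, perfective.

Attach number dual -ze → roreludze.
aspect = perfective: zero marking, form stays roreludze.
Apply vowel harmony: roreludze → roreludza.

roreludza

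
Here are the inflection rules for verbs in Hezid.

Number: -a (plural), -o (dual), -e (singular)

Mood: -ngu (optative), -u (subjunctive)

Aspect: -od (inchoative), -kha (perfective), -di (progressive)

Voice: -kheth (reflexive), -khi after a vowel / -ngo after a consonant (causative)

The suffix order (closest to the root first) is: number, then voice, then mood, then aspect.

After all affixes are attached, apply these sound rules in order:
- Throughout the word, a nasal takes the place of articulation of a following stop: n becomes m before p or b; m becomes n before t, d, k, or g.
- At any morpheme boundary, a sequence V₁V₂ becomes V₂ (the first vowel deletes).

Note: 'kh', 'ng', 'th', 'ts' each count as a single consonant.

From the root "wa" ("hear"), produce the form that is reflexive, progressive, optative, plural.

Attach number plural -a → waa.
Attach voice reflexive -kheth → waakheth.
Attach mood optative -ngu → waakhethngu.
Attach aspect progressive -di → waakhethngudi.
Nasal assimilation: no change.
Apply vowel deletion: waakhethngudi → wakhethngudi.

wakhethngudi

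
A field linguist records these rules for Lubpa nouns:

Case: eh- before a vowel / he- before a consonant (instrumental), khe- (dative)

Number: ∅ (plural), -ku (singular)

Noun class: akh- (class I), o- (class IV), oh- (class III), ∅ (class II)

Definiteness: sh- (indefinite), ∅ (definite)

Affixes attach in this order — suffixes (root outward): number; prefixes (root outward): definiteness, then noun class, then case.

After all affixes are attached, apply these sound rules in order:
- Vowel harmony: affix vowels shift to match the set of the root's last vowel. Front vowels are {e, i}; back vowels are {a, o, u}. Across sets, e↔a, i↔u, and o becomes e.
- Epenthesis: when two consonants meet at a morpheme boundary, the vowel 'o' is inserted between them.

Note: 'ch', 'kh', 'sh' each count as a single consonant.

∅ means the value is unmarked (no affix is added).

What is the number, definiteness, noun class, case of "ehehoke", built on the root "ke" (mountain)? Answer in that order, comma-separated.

Segment: eh-oh-ke.
number: ∅ → plural.
definiteness: ∅ → definite.
noun class: oh- → class III.
case: eh/he- → instrumental.

plural, definite, class III, instrumental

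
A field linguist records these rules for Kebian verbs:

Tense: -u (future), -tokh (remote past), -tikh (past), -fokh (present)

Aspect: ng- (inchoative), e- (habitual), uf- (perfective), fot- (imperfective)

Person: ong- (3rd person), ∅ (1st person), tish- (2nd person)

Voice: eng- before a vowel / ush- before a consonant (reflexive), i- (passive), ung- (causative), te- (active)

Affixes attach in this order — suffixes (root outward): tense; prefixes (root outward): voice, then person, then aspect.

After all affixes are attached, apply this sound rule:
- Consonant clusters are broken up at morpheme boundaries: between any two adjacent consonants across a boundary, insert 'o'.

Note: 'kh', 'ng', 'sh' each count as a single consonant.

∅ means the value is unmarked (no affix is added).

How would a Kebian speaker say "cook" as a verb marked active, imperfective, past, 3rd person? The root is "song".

Attach voice active te- → tesong.
Attach person 3rd person ong- → ongtesong.
Attach aspect imperfective fot- → fotongtesong.
Attach tense past -tikh → fotongtesongtikh.
Apply epenthesis: fotongtesongtikh → fotongotesongotikh.

fotongotesongotikh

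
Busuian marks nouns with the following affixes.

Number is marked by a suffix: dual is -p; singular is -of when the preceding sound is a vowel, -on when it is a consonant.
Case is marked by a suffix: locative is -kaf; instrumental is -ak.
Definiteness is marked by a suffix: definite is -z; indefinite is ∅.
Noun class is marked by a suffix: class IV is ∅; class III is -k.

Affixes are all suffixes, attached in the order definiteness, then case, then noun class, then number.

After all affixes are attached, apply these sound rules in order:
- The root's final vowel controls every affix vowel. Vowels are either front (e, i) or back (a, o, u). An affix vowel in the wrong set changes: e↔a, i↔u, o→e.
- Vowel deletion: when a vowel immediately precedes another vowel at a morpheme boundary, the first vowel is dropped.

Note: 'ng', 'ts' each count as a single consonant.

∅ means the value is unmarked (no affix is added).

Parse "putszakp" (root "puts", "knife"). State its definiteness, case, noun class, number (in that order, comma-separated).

Segment: puts-z-ak-p.
definiteness: -z → definite.
case: -ak → instrumental.
noun class: ∅ → class IV.
number: -p → dual.

definite, instrumental, class IV, dual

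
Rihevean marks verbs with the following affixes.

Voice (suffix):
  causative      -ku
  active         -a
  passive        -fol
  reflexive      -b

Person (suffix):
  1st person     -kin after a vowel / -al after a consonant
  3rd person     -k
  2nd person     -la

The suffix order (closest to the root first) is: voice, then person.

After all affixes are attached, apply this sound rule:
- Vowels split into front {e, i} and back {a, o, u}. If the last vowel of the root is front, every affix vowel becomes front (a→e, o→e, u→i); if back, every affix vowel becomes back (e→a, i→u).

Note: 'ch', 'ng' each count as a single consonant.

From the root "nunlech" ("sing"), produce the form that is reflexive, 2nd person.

nunlechble

Attach voice reflexive -b → nunlechb.
Attach person 2nd person -la → nunlechbla.
Apply vowel harmony: nunlechbla → nunlechble.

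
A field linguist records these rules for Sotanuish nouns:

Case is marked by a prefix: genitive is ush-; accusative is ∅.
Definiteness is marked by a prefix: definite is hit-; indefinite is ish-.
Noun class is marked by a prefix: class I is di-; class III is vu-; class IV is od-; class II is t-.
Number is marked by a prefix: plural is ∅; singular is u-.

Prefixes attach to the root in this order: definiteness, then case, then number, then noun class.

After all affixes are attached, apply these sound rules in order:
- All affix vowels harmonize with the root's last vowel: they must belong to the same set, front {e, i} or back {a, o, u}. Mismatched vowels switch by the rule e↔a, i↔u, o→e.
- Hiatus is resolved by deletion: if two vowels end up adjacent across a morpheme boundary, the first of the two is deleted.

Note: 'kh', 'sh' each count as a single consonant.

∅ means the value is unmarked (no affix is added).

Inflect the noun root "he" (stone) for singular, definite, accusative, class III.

Attach definiteness definite hit- → hithe.
case = accusative: zero marking, form stays hithe.
Attach number singular u- → uhithe.
Attach noun class class III vu- → vuuhithe.
Apply vowel harmony: vuuhithe → viihithe.
Apply vowel deletion: viihithe → vihithe.

vihithe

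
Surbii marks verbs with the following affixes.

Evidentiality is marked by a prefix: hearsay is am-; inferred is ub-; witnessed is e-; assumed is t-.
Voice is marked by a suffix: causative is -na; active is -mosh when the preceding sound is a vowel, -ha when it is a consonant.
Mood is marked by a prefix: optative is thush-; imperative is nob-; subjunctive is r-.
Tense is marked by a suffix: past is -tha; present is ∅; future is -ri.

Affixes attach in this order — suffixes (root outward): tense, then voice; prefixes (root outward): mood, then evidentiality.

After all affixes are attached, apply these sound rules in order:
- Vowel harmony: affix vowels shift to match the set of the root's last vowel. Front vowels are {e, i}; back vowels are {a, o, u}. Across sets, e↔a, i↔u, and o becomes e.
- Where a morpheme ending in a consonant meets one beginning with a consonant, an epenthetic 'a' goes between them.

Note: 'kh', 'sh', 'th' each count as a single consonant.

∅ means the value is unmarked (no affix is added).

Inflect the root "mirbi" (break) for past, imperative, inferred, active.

Attach mood imperative nob- → nobmirbi.
Attach tense past -tha → nobmirbitha.
Attach evidentiality inferred ub- → ubnobmirbitha.
Attach voice active -mosh (after vowel 'a') → ubnobmirbithamosh.
Apply vowel harmony: ubnobmirbithamosh → ibnebmirbithemesh.
Apply epenthesis: ibnebmirbithemesh → ibanebamirbithemesh.

ibanebamirbithemesh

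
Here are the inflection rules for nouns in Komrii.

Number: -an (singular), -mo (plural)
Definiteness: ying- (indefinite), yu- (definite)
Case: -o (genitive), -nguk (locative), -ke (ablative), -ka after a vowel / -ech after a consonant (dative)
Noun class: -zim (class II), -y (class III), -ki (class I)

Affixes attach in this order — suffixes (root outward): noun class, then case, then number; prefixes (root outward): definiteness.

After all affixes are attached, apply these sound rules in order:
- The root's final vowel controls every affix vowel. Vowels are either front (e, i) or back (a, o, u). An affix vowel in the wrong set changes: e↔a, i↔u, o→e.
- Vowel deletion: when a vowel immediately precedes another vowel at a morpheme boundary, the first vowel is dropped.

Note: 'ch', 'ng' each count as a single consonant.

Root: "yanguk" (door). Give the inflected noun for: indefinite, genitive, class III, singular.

yungyangukyan

Attach noun class class III -y → yanguky.
Attach case genitive -o → yangukyo.
Attach definiteness indefinite ying- → yingyangukyo.
Attach number singular -an → yingyangukyoan.
Apply vowel harmony: yingyangukyoan → yungyangukyoan.
Apply vowel deletion: yungyangukyoan → yungyangukyan.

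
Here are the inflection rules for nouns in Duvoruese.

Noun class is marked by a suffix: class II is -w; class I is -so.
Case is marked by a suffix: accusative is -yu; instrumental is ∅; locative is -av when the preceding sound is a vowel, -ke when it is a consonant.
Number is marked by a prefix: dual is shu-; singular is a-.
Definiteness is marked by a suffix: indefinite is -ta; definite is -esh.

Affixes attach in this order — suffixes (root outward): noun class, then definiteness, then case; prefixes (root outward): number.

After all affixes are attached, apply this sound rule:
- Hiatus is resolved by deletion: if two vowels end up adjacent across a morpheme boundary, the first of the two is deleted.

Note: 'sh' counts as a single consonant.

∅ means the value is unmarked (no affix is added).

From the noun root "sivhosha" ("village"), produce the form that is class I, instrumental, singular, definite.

asivhoshasesh

Attach noun class class I -so → sivhoshaso.
Attach definiteness definite -esh → sivhoshasoesh.
case = instrumental: zero marking, form stays sivhoshasoesh.
Attach number singular a- → asivhoshasoesh.
Apply vowel deletion: asivhoshasoesh → asivhoshasesh.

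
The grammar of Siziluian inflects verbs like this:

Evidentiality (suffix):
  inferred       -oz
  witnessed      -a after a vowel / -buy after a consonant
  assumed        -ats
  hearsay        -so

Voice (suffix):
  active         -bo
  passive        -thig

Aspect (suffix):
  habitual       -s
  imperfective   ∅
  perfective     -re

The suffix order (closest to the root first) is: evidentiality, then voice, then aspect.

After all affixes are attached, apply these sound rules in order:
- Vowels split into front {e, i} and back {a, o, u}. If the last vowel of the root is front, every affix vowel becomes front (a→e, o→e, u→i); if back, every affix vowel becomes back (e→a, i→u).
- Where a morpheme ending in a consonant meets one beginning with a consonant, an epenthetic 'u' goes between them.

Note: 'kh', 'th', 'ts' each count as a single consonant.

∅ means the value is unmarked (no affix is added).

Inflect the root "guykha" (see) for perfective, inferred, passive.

guykhaozuthugura

Attach evidentiality inferred -oz → guykhaoz.
Attach voice passive -thig → guykhaozthig.
Attach aspect perfective -re → guykhaozthigre.
Apply vowel harmony: guykhaozthigre → guykhaozthugra.
Apply epenthesis: guykhaozthugra → guykhaozuthugura.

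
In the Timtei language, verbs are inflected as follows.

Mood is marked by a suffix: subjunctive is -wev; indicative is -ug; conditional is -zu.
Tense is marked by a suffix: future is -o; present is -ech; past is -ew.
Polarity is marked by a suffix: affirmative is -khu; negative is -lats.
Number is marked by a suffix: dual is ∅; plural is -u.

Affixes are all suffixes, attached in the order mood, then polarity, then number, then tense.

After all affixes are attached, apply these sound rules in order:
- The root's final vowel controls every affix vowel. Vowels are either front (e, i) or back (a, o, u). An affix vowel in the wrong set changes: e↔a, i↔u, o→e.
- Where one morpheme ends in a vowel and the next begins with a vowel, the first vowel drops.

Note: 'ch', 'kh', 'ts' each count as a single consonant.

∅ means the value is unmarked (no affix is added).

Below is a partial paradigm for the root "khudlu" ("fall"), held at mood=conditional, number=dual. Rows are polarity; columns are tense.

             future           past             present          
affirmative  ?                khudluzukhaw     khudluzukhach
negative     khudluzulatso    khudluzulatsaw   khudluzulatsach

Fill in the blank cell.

Attach mood conditional -zu → khudluzu.
Attach polarity affirmative -khu → khudluzukhu.
number = dual: zero marking, form stays khudluzukhu.
Attach tense future -o → khudluzukhuo.
Vowel harmony: no change.
Apply vowel deletion: khudluzukhuo → khudluzukho.

khudluzukho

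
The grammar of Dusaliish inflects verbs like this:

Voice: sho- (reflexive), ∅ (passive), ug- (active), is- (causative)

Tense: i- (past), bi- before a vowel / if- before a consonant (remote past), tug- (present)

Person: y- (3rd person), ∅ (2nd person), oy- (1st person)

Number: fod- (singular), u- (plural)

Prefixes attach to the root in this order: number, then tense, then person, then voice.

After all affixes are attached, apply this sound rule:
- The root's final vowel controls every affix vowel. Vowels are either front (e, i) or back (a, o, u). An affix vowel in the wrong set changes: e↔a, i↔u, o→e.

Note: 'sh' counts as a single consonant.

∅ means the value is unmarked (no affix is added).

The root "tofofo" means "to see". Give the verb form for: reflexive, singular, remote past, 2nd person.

shouffodtofofo

Attach number singular fod- → fodtofofo.
Attach tense remote past if- (before consonant 'f') → iffodtofofo.
person = 2nd person: zero marking, form stays iffodtofofo.
Attach voice reflexive sho- → shoiffodtofofo.
Apply vowel harmony: shoiffodtofofo → shouffodtofofo.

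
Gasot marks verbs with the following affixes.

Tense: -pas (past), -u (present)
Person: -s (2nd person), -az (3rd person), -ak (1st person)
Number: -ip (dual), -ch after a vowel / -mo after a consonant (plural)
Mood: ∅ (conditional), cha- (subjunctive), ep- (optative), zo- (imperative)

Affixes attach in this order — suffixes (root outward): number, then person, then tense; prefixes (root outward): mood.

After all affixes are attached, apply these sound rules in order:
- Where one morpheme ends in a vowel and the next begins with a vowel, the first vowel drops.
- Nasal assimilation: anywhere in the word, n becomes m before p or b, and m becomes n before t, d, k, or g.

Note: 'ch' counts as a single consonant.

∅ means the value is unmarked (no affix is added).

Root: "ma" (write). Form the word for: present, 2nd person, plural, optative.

Attach mood optative ep- → epma.
Attach number plural -ch (after vowel 'a') → epmach.
Attach person 2nd person -s → epmachs.
Attach tense present -u → epmachsu.
Vowel deletion: no change.
Nasal assimilation: no change.

epmachsu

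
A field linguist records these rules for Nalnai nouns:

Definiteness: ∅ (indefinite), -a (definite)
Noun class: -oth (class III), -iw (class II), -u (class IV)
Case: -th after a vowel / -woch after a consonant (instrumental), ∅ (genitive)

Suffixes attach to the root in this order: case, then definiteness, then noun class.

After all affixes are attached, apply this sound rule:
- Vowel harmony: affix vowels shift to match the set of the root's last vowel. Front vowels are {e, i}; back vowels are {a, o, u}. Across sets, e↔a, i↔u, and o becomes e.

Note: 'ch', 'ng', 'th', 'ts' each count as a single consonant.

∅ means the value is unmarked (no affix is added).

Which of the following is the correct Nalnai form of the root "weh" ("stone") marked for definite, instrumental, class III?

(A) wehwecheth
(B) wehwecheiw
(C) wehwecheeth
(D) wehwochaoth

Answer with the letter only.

Attach case instrumental -woch (after consonant 'h') → wehwoch.
Attach definiteness definite -a → wehwocha.
Attach noun class class III -oth → wehwochaoth.
Apply vowel harmony: wehwochaoth → wehwecheeth.
So the correct form is wehwecheeth, option (C).
(D) wehwochaoth is wrong: it fails to apply the sound rule(s).
(A) wehwecheth is wrong: it uses indefinite instead of definite for definiteness.
(B) wehwecheiw is wrong: it uses class II instead of class III for noun class.

C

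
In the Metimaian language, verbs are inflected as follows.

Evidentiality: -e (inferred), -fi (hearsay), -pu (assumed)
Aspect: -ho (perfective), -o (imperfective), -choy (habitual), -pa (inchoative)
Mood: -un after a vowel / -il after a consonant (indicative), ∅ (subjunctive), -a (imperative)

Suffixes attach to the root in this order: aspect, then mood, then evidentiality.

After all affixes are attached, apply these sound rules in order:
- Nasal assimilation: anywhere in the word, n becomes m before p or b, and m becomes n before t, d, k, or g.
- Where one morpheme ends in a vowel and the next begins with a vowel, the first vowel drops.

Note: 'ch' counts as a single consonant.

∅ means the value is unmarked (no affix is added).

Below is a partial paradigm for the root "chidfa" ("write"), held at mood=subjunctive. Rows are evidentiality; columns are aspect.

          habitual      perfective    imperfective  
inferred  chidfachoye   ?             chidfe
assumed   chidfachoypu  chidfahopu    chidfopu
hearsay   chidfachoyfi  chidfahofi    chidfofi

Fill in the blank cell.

chidfahe

Attach aspect perfective -ho → chidfaho.
mood = subjunctive: zero marking, form stays chidfaho.
Attach evidentiality inferred -e → chidfahoe.
Nasal assimilation: no change.
Apply vowel deletion: chidfahoe → chidfahe.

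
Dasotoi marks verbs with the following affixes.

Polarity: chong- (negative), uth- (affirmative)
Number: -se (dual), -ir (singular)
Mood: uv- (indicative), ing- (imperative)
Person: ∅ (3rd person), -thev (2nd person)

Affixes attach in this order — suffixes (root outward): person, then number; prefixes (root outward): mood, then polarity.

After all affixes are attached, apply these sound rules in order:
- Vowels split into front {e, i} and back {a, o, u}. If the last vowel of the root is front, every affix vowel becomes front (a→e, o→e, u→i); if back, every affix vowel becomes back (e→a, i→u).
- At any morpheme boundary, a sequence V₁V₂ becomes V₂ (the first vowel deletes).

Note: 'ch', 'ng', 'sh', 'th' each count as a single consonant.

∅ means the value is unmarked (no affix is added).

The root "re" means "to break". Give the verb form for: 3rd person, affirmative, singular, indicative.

ithivrir

person = 3rd person: zero marking, form stays re.
Attach mood indicative uv- → uvre.
Attach number singular -ir → uvreir.
Attach polarity affirmative uth- → uthuvreir.
Apply vowel harmony: uthuvreir → ithivreir.
Apply vowel deletion: ithivreir → ithivrir.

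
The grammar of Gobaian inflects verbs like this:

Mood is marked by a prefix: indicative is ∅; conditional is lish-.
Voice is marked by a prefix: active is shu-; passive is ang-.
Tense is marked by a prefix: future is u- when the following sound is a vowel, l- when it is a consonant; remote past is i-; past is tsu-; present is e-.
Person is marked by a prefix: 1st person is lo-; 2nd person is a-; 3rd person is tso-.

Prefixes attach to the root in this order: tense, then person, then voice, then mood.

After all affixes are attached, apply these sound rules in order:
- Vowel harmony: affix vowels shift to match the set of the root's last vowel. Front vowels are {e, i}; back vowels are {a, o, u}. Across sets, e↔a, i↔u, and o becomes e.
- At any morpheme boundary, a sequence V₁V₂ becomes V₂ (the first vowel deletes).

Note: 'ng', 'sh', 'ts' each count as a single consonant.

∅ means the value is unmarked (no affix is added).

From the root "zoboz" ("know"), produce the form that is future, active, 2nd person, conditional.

lushshalzoboz

Attach tense future l- (before consonant 'z') → lzoboz.
Attach person 2nd person a- → alzoboz.
Attach voice active shu- → shualzoboz.
Attach mood conditional lish- → lishshualzoboz.
Apply vowel harmony: lishshualzoboz → lushshualzoboz.
Apply vowel deletion: lushshualzoboz → lushshalzoboz.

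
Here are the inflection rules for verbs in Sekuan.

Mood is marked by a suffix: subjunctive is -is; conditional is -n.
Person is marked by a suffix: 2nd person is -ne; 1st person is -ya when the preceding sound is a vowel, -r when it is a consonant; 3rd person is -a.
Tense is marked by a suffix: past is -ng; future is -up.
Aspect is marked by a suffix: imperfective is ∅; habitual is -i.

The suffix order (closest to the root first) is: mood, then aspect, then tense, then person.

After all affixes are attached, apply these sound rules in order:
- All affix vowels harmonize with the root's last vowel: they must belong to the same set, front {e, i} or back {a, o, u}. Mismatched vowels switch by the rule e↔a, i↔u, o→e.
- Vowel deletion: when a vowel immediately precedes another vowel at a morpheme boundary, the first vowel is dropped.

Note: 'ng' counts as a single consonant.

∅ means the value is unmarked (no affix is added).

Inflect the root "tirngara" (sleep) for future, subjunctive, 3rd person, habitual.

tirngarusupa

Attach mood subjunctive -is → tirngarais.
Attach aspect habitual -i → tirngaraisi.
Attach tense future -up → tirngaraisiup.
Attach person 3rd person -a → tirngaraisiupa.
Apply vowel harmony: tirngaraisiupa → tirngarausuupa.
Apply vowel deletion: tirngarausuupa → tirngarusupa.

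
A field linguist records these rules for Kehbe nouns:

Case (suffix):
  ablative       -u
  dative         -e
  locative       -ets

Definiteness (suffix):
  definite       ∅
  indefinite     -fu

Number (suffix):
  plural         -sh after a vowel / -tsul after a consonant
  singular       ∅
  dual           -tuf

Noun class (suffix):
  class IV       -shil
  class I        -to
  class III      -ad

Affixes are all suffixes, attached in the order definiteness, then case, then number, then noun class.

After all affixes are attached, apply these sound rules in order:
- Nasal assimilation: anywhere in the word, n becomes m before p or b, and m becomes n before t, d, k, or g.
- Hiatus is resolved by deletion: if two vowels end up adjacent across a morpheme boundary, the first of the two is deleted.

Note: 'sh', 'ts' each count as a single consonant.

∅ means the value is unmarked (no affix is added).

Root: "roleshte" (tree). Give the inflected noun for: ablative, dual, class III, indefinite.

roleshtefutufad

Attach definiteness indefinite -fu → roleshtefu.
Attach case ablative -u → roleshtefuu.
Attach number dual -tuf → roleshtefuutuf.
Attach noun class class III -ad → roleshtefuutufad.
Nasal assimilation: no change.
Apply vowel deletion: roleshtefuutufad → roleshtefutufad.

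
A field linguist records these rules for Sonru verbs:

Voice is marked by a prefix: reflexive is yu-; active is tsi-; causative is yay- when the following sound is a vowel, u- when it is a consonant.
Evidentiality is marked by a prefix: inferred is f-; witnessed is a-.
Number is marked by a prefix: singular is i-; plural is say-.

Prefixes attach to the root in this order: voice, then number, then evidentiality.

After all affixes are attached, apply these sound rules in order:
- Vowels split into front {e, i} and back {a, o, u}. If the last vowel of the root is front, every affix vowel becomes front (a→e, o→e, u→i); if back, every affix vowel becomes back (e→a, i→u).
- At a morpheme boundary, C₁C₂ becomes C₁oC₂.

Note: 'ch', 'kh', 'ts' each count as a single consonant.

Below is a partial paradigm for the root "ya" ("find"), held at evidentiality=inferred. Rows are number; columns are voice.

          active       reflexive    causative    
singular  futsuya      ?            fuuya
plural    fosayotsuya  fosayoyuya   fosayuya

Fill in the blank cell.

Attach voice reflexive yu- → yuya.
Attach number singular i- → iyuya.
Attach evidentiality inferred f- → fiyuya.
Apply vowel harmony: fiyuya → fuyuya.
Epenthesis: no change.

fuyuya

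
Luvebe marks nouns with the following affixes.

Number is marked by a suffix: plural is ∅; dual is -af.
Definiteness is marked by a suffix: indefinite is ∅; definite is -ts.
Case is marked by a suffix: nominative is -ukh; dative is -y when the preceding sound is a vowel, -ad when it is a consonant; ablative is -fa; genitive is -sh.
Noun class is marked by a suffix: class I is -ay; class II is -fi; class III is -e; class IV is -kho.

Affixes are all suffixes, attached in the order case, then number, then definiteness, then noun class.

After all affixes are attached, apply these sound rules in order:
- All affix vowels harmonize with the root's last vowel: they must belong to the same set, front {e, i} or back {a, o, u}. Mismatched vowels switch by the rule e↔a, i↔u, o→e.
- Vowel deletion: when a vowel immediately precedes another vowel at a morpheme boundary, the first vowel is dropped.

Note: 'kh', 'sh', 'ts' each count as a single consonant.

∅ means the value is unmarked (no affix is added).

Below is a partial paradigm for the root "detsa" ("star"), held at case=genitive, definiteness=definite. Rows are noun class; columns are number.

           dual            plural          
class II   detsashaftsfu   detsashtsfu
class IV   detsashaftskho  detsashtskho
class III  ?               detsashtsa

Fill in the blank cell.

detsashaftsa

Attach case genitive -sh → detsash.
Attach number dual -af → detsashaf.
Attach definiteness definite -ts → detsashafts.
Attach noun class class III -e → detsashaftse.
Apply vowel harmony: detsashaftse → detsashaftsa.
Vowel deletion: no change.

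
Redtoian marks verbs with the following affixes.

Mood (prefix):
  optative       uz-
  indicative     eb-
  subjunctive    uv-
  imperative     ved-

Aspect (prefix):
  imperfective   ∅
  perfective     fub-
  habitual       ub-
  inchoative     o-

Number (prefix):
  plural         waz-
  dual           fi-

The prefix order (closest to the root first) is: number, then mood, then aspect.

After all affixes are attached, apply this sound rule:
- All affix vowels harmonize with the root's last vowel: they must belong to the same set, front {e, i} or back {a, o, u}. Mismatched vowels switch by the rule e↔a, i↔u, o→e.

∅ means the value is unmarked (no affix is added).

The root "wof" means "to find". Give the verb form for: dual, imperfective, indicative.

Attach number dual fi- → fiwof.
Attach mood indicative eb- → ebfiwof.
aspect = imperfective: zero marking, form stays ebfiwof.
Apply vowel harmony: ebfiwof → abfuwof.

abfuwof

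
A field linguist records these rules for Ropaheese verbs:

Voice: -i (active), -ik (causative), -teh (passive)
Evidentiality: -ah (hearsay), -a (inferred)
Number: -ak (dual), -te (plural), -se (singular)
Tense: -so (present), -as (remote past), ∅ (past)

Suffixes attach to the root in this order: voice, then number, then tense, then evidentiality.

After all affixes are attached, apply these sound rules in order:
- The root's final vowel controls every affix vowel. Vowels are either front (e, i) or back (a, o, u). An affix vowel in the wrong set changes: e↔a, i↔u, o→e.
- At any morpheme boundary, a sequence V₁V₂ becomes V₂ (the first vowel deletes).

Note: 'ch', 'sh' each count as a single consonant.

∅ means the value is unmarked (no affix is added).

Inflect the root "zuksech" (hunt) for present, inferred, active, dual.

zuksechekse

Attach voice active -i → zuksechi.
Attach number dual -ak → zuksechiak.
Attach tense present -so → zuksechiakso.
Attach evidentiality inferred -a → zuksechiaksoa.
Apply vowel harmony: zuksechiaksoa → zuksechieksee.
Apply vowel deletion: zuksechieksee → zuksechekse.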